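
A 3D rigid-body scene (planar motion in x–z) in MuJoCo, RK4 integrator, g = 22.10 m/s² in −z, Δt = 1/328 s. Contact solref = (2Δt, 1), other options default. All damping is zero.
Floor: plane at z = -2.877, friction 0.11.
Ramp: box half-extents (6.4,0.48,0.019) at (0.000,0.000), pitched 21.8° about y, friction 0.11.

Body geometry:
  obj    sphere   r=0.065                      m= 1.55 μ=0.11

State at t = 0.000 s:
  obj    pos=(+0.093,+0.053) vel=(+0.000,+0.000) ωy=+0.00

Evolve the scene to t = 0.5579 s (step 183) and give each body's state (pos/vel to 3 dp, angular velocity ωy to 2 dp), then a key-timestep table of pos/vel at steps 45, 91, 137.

State at t = 0.5579 s:
  obj    pos=(+0.954,-0.291) vel=(+3.088,-1.219) ωy=+48.43

Key-timestep trajectory:
   step    t(s)  obj.x    obj.z    obj.vx   obj.vz 
     45  0.1372   +0.145  +0.032  +0.759  -0.305
     91  0.2774   +0.306  -0.032  +1.534  -0.613
    137  0.4177   +0.576  -0.140  +2.310  -0.920


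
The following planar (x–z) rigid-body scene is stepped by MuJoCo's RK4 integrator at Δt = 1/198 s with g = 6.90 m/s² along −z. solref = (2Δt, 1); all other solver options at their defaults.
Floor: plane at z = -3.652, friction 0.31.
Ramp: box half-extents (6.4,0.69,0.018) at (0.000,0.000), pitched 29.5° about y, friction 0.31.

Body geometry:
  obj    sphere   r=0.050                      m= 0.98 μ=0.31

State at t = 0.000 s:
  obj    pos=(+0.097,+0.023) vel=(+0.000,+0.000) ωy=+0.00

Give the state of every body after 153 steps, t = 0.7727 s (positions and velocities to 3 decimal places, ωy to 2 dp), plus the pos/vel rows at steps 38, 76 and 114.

State at t = 0.7727 s:
  obj    pos=(+0.728,-0.334) vel=(+1.632,-0.924) ωy=+37.50

Key-timestep trajectory:
   step    t(s)  obj.x    obj.z    obj.vx   obj.vz 
     38  0.1919   +0.136  +0.001  +0.406  -0.229
     76  0.3838   +0.253  -0.065  +0.811  -0.459
    114  0.5758   +0.447  -0.175  +1.216  -0.688


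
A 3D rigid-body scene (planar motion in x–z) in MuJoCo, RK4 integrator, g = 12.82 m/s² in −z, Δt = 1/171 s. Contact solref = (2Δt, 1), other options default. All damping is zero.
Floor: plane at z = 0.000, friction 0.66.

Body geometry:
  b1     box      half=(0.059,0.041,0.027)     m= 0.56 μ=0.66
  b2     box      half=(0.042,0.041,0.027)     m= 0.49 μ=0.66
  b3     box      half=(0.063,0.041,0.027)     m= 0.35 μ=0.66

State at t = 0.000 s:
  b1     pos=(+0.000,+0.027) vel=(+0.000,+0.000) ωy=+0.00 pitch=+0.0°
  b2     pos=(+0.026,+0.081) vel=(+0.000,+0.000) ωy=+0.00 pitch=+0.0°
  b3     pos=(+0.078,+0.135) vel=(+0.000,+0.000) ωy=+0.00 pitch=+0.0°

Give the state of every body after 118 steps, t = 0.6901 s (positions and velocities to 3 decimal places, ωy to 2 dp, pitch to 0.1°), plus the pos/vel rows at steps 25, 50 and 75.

State at t = 0.6901 s:
  b1     pos=(+0.000,+0.027) vel=(+0.000,+0.000) ωy=+0.00 pitch=+0.0°
  b2     pos=(+0.026,+0.081) vel=(+0.000,+0.000) ωy=+0.00 pitch=+0.0°
  b3     pos=(+0.104,+0.063) vel=(+0.000,+0.000) ωy=+0.00 pitch=+90.0°

Key-timestep trajectory:
   step    t(s)  b1.x    b1.z    b1.vx   b1.vz   b2.x    b2.z    b2.vx   b2.vz   b3.x    b3.z    b3.vx   b3.vz 
     25  0.1462   +0.000  +0.027  +0.000  +0.000   +0.026  +0.081  +0.000  +0.000   +0.094  +0.121  +0.196  -0.313
     50  0.2924   +0.000  +0.027  +0.000  +0.000   +0.026  +0.081  +0.000  +0.000   +0.104  +0.063  -0.172  -0.057
     75  0.4386   +0.000  +0.027  +0.000  +0.000   +0.026  +0.081  +0.000  +0.000   +0.104  +0.063  -0.090  -0.035


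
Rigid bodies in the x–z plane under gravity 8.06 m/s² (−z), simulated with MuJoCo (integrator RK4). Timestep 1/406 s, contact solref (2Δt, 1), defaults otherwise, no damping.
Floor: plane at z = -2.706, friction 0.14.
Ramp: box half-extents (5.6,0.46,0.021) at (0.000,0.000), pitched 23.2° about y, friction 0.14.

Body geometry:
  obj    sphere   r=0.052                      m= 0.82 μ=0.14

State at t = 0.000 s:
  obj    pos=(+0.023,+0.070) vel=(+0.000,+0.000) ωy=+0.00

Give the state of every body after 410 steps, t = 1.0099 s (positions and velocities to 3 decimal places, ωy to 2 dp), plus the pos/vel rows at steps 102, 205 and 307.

State at t = 1.0099 s:
  obj    pos=(+1.086,-0.386) vel=(+2.105,-0.902) ωy=+44.04

Key-timestep trajectory:
   step    t(s)  obj.x    obj.z    obj.vx   obj.vz 
    102  0.2512   +0.089  +0.041  +0.524  -0.225
    205  0.5049   +0.289  -0.044  +1.053  -0.451
    307  0.7562   +0.619  -0.186  +1.576  -0.676


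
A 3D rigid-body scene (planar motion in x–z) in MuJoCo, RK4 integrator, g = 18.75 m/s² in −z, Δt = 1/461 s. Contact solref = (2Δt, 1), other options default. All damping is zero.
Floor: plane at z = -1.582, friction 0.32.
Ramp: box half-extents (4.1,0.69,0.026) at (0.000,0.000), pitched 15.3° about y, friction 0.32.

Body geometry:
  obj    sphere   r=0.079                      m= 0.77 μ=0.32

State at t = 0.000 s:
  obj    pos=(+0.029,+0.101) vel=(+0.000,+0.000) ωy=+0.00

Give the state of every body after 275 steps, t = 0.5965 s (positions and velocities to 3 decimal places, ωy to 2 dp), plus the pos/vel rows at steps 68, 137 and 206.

State at t = 0.5965 s:
  obj    pos=(+0.636,-0.065) vel=(+2.034,-0.556) ωy=+26.68

Key-timestep trajectory:
   step    t(s)  obj.x    obj.z    obj.vx   obj.vz 
     68  0.1475   +0.066  +0.091  +0.503  -0.138
    137  0.2972   +0.180  +0.060  +1.013  -0.277
    206  0.4469   +0.369  +0.008  +1.523  -0.417


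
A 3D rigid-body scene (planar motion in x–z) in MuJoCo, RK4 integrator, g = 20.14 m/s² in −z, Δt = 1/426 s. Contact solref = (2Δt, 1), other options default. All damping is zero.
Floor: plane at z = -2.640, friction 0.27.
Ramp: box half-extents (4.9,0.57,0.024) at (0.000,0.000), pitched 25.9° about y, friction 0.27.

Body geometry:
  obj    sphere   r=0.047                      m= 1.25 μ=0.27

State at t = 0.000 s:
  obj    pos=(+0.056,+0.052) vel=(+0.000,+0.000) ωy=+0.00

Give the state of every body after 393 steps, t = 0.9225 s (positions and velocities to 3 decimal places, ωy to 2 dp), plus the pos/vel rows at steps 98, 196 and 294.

State at t = 0.9225 s:
  obj    pos=(+2.461,-1.116) vel=(+5.215,-2.532) ωy=+123.33

Key-timestep trajectory:
   step    t(s)  obj.x    obj.z    obj.vx   obj.vz 
     98  0.2300   +0.206  -0.021  +1.300  -0.631
    196  0.4601   +0.654  -0.239  +2.601  -1.263
    294  0.6901   +1.402  -0.602  +3.901  -1.894


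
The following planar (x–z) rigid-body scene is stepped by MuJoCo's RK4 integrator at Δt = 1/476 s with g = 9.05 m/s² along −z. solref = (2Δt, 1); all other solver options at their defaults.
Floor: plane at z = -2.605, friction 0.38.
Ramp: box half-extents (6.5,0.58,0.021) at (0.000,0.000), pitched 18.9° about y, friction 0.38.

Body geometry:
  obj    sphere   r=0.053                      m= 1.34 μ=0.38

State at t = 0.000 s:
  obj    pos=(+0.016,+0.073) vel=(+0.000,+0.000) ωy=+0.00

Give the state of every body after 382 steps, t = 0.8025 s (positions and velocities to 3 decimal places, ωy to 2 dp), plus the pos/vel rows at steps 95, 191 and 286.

State at t = 0.8025 s:
  obj    pos=(+0.654,-0.146) vel=(+1.590,-0.544) ωy=+31.70

Key-timestep trajectory:
   step    t(s)  obj.x    obj.z    obj.vx   obj.vz 
     95  0.1996   +0.055  +0.059  +0.395  -0.135
    191  0.4013   +0.175  +0.018  +0.795  -0.272
    286  0.6008   +0.374  -0.050  +1.190  -0.408


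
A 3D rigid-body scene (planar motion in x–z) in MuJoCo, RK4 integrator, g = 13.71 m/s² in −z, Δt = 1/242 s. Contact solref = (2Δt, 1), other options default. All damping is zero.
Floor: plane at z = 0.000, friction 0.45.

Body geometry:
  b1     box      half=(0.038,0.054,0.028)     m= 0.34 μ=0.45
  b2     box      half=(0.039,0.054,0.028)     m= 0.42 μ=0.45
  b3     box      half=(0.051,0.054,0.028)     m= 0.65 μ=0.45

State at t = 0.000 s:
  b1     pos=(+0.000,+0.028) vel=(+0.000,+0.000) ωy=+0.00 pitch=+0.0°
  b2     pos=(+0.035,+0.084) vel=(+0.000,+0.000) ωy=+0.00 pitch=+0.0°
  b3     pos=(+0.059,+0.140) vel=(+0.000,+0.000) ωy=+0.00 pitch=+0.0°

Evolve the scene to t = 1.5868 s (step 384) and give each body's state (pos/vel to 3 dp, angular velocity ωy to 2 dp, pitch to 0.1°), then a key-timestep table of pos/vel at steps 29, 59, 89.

State at t = 1.5868 s:
  b1     pos=(+0.000,+0.028) vel=(+0.000,+0.000) ωy=+0.00 pitch=+0.0°
  b2     pos=(+0.076,+0.039) vel=(+0.000,+0.000) ωy=+0.00 pitch=+90.0°
  b3     pos=(+0.239,+0.028) vel=(+0.000,+0.000) ωy=+0.00 pitch=+180.0°

Key-timestep trajectory:
   step    t(s)  b1.x    b1.z    b1.vx   b1.vz   b2.x    b2.z    b2.vx   b2.vz   b3.x    b3.z    b3.vx   b3.vz 
     29  0.1198   +0.000  +0.028  -0.001  +0.000   +0.041  +0.084  +0.124  -0.014   +0.078  +0.133  +0.348  -0.173
     59  0.2438   +0.000  +0.028  +0.000  +0.000   +0.070  +0.053  +0.292  -0.837   +0.140  +0.053  +0.710  -0.064
     89  0.3678   +0.000  +0.028  +0.000  +0.000   +0.078  +0.040  -0.202  -0.128   +0.205  +0.054  +0.516  -0.211


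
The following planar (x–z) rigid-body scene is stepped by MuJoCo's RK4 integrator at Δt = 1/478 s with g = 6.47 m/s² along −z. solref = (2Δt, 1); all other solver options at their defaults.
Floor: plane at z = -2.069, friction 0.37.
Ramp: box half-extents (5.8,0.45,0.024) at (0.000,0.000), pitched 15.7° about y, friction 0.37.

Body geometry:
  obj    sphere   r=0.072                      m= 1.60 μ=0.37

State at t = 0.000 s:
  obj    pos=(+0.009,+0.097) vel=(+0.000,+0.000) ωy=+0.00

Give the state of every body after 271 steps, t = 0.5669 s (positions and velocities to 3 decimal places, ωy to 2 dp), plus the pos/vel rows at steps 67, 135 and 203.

State at t = 0.5669 s:
  obj    pos=(+0.203,+0.043) vel=(+0.683,-0.192) ωy=+9.85

Key-timestep trajectory:
   step    t(s)  obj.x    obj.z    obj.vx   obj.vz 
     67  0.1402   +0.021  +0.094  +0.169  -0.047
    135  0.2824   +0.057  +0.084  +0.340  -0.096
    203  0.4247   +0.118  +0.067  +0.511  -0.144


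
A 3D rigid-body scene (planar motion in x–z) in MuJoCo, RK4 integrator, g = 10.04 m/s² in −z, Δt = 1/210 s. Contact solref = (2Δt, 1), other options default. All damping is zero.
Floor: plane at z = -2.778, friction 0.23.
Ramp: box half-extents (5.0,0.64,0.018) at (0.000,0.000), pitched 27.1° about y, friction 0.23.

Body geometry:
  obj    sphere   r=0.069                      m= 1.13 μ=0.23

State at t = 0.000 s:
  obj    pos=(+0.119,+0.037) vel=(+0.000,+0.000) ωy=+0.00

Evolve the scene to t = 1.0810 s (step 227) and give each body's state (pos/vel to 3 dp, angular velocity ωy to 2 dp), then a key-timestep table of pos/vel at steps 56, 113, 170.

State at t = 1.0810 s:
  obj    pos=(+1.818,-0.833) vel=(+3.144,-1.609) ωy=+51.17

Key-timestep trajectory:
   step    t(s)  obj.x    obj.z    obj.vx   obj.vz 
     56  0.2667   +0.222  -0.016  +0.776  -0.397
    113  0.5381   +0.540  -0.179  +1.565  -0.801
    170  0.8095   +1.072  -0.451  +2.354  -1.205


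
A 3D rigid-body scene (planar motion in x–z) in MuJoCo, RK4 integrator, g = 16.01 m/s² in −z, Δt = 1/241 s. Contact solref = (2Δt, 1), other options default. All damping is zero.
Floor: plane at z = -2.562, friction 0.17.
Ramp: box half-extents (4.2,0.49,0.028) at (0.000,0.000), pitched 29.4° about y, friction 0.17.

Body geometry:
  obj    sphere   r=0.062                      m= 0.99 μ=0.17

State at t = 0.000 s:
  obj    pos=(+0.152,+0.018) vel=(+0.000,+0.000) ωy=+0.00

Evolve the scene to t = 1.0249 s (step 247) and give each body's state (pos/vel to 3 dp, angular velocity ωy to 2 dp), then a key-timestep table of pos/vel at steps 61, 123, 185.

State at t = 1.0249 s:
  obj    pos=(+2.721,-1.430) vel=(+5.013,-2.825) ωy=+92.78

Key-timestep trajectory:
   step    t(s)  obj.x    obj.z    obj.vx   obj.vz 
     61  0.2531   +0.309  -0.071  +1.238  -0.698
    123  0.5104   +0.789  -0.341  +2.497  -1.407
    185  0.7676   +1.593  -0.794  +3.755  -2.116


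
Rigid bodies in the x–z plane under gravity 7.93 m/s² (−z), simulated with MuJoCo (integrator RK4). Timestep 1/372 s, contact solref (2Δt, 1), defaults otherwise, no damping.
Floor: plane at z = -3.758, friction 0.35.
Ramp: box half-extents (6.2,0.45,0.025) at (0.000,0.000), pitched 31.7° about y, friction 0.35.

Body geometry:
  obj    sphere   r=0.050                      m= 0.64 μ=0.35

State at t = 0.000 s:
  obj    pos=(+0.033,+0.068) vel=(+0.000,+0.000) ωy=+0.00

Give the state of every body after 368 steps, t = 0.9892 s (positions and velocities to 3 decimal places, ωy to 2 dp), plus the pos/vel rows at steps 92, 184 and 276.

State at t = 0.9892 s:
  obj    pos=(+1.272,-0.698) vel=(+2.505,-1.547) ωy=+58.88

Key-timestep trajectory:
   step    t(s)  obj.x    obj.z    obj.vx   obj.vz 
     92  0.2473   +0.110  +0.020  +0.626  -0.387
    184  0.4946   +0.343  -0.124  +1.253  -0.774
    276  0.7419   +0.730  -0.363  +1.879  -1.160


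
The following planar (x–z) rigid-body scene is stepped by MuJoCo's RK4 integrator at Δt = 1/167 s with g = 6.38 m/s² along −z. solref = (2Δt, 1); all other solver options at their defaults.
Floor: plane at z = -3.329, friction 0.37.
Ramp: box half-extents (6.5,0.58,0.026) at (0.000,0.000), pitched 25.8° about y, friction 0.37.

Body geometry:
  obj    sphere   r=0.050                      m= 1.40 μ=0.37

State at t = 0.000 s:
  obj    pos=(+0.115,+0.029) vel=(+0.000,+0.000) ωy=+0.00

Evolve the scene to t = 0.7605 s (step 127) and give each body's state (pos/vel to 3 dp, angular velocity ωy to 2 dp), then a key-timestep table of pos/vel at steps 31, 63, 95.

State at t = 0.7605 s:
  obj    pos=(+0.631,-0.221) vel=(+1.358,-0.657) ωy=+30.16

Key-timestep trajectory:
   step    t(s)  obj.x    obj.z    obj.vx   obj.vz 
     31  0.1856   +0.146  +0.014  +0.332  -0.160
     63  0.3772   +0.242  -0.033  +0.674  -0.326
     95  0.5689   +0.404  -0.111  +1.016  -0.491


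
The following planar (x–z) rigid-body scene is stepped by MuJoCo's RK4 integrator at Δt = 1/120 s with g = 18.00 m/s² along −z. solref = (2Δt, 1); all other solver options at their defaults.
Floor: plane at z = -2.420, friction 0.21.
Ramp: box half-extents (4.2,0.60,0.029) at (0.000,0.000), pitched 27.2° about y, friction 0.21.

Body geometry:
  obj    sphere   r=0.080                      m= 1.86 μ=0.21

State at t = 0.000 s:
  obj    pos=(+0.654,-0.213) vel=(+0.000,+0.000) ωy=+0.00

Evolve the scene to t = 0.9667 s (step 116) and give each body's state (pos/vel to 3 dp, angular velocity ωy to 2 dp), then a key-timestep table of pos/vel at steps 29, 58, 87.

State at t = 0.9667 s:
  obj    pos=(+3.097,-1.469) vel=(+5.053,-2.597) ωy=+70.98

Key-timestep trajectory:
   step    t(s)  obj.x    obj.z    obj.vx   obj.vz 
     29  0.2417   +0.807  -0.292  +1.264  -0.649
     58  0.4833   +1.265  -0.527  +2.527  -1.299
     87  0.7250   +2.028  -0.920  +3.790  -1.948


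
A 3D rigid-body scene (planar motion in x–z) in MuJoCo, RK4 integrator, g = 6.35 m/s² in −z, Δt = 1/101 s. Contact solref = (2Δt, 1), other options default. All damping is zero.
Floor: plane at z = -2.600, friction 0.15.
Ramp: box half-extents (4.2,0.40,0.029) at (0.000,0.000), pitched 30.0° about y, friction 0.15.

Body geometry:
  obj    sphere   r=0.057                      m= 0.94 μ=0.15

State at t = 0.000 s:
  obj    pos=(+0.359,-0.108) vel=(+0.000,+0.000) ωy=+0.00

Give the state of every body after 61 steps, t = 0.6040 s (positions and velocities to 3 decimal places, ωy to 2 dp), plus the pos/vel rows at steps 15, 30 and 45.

State at t = 0.6040 s:
  obj    pos=(+0.730,-0.322) vel=(+1.226,-0.718) ωy=+21.77

Key-timestep trajectory:
   step    t(s)  obj.x    obj.z    obj.vx   obj.vz 
     15  0.1485   +0.381  -0.121  +0.305  -0.167
     30  0.2970   +0.449  -0.160  +0.606  -0.346
     45  0.4455   +0.561  -0.225  +0.909  -0.517


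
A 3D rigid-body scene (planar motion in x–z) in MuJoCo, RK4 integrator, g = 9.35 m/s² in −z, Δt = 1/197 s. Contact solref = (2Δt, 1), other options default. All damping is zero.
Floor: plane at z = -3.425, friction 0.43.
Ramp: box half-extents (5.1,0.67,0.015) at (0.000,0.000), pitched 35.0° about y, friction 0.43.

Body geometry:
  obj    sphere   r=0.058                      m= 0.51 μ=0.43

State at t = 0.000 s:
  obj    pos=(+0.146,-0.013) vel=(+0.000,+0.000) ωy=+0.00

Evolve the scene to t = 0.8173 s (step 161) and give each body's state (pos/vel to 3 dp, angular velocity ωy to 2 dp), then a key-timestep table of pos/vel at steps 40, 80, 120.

State at t = 0.8173 s:
  obj    pos=(+1.194,-0.747) vel=(+2.565,-1.796) ωy=+53.97

Key-timestep trajectory:
   step    t(s)  obj.x    obj.z    obj.vx   obj.vz 
     40  0.2030   +0.211  -0.058  +0.637  -0.446
     80  0.4061   +0.405  -0.194  +1.274  -0.892
    120  0.6091   +0.728  -0.421  +1.912  -1.338


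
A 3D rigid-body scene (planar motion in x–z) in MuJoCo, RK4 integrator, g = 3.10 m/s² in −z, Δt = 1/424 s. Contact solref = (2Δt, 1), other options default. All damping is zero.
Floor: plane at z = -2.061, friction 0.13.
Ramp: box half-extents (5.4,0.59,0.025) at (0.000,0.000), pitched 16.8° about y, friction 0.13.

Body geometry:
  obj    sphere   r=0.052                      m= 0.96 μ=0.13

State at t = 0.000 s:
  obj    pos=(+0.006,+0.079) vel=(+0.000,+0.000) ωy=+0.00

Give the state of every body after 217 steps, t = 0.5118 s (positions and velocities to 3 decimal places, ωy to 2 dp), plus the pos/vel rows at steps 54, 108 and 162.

State at t = 0.5118 s:
  obj    pos=(+0.086,+0.054) vel=(+0.314,-0.095) ωy=+6.30

Key-timestep trajectory:
   step    t(s)  obj.x    obj.z    obj.vx   obj.vz 
     54  0.1274   +0.011  +0.077  +0.078  -0.024
    108  0.2547   +0.026  +0.073  +0.156  -0.047
    162  0.3821   +0.051  +0.065  +0.234  -0.071


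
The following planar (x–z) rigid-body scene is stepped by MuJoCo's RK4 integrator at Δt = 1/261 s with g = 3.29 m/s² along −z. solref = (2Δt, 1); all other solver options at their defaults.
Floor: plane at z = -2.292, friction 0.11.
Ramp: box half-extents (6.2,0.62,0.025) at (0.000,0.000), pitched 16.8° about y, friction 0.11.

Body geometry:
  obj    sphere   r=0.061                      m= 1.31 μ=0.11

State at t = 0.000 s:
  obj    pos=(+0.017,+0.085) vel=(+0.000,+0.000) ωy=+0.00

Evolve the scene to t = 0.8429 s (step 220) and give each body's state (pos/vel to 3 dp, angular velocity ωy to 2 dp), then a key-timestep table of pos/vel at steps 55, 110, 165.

State at t = 0.8429 s:
  obj    pos=(+0.248,+0.015) vel=(+0.548,-0.165) ωy=+9.38

Key-timestep trajectory:
   step    t(s)  obj.x    obj.z    obj.vx   obj.vz 
     55  0.2107   +0.031  +0.080  +0.137  -0.041
    110  0.4215   +0.075  +0.067  +0.274  -0.083
    165  0.6322   +0.147  +0.045  +0.411  -0.124


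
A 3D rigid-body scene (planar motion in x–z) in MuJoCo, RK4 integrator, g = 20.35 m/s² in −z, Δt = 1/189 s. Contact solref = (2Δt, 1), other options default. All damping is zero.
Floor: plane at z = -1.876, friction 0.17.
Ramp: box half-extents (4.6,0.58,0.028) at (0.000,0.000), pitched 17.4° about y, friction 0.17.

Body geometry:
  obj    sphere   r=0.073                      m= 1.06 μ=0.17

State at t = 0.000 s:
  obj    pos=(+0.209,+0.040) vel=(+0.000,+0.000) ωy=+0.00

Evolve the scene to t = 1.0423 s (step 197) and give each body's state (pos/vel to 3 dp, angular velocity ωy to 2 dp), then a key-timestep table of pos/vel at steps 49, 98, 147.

State at t = 1.0423 s:
  obj    pos=(+2.463,-0.666) vel=(+4.324,-1.355) ωy=+62.05

Key-timestep trajectory:
   step    t(s)  obj.x    obj.z    obj.vx   obj.vz 
     49  0.2593   +0.349  -0.003  +1.076  -0.337
     98  0.5185   +0.767  -0.134  +2.151  -0.674
    147  0.7778   +1.464  -0.353  +3.226  -1.011


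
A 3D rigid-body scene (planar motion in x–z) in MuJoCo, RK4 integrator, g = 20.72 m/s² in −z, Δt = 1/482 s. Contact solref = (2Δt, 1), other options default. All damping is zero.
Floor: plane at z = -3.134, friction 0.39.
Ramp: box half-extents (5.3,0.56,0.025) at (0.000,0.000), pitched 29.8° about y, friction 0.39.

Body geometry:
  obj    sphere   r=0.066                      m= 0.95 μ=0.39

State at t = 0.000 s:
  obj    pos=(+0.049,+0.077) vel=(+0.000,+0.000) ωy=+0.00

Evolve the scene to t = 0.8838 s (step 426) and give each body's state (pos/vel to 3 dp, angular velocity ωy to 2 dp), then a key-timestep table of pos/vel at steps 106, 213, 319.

State at t = 0.8838 s:
  obj    pos=(+2.542,-1.351) vel=(+5.641,-3.231) ωy=+98.49

Key-timestep trajectory:
   step    t(s)  obj.x    obj.z    obj.vx   obj.vz 
    106  0.2199   +0.203  -0.012  +1.404  -0.804
    213  0.4419   +0.672  -0.280  +2.821  -1.615
    319  0.6618   +1.447  -0.724  +4.224  -2.419


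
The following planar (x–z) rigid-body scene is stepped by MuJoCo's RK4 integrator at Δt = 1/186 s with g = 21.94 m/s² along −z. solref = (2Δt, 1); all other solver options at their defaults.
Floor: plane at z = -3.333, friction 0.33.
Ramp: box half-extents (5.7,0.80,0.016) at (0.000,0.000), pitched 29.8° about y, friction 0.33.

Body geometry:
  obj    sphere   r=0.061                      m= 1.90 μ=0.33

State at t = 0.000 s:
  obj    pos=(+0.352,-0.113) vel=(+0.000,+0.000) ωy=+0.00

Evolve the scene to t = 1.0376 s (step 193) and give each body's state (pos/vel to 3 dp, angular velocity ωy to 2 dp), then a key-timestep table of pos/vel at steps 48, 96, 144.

State at t = 1.0376 s:
  obj    pos=(+3.991,-2.197) vel=(+7.013,-4.016) ωy=+132.47

Key-timestep trajectory:
   step    t(s)  obj.x    obj.z    obj.vx   obj.vz 
     48  0.2581   +0.577  -0.242  +1.744  -0.999
     96  0.5161   +1.252  -0.629  +3.488  -1.998
    144  0.7742   +2.378  -1.273  +5.232  -2.997


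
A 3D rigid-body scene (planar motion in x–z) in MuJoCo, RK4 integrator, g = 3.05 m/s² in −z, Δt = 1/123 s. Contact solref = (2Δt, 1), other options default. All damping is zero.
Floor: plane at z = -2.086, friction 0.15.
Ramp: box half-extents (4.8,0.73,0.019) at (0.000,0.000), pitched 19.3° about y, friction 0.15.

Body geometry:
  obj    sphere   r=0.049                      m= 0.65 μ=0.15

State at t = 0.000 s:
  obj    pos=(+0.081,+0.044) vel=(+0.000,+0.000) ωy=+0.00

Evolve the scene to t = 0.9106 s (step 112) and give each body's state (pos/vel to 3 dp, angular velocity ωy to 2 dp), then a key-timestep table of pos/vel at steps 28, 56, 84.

State at t = 0.9106 s:
  obj    pos=(+0.363,-0.055) vel=(+0.619,-0.217) ωy=+13.37

Key-timestep trajectory:
   step    t(s)  obj.x    obj.z    obj.vx   obj.vz 
     28  0.2276   +0.099  +0.038  +0.155  -0.054
     56  0.4553   +0.151  +0.019  +0.309  -0.108
     84  0.6829   +0.239  -0.012  +0.464  -0.163


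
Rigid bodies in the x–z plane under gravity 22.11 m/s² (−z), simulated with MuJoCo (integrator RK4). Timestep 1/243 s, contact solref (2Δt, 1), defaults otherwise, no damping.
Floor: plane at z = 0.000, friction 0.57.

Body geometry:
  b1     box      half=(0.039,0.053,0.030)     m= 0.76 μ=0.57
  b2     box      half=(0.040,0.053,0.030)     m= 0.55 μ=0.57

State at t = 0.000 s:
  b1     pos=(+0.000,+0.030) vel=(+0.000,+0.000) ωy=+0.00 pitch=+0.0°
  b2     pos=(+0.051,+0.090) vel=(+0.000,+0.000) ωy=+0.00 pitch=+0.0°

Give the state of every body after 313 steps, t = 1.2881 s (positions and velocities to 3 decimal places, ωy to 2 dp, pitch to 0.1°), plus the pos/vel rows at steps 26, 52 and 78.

State at t = 1.2881 s:
  b1     pos=(+0.000,+0.030) vel=(+0.000,+0.000) ωy=+0.00 pitch=+0.0°
  b2     pos=(+0.092,+0.040) vel=(+0.000,+0.000) ωy=+0.00 pitch=+90.0°

Key-timestep trajectory:
   step    t(s)  b1.x    b1.z    b1.vx   b1.vz   b2.x    b2.z    b2.vx   b2.vz 
     26  0.1070   +0.000  +0.030  +0.000  +0.000   +0.074  +0.062  +0.333  -0.924
     52  0.2140   +0.000  +0.030  +0.000  +0.000   +0.107  +0.048  +0.012  +0.003
     78  0.3210   +0.000  +0.030  +0.000  +0.000   +0.089  +0.042  +0.024  +0.026


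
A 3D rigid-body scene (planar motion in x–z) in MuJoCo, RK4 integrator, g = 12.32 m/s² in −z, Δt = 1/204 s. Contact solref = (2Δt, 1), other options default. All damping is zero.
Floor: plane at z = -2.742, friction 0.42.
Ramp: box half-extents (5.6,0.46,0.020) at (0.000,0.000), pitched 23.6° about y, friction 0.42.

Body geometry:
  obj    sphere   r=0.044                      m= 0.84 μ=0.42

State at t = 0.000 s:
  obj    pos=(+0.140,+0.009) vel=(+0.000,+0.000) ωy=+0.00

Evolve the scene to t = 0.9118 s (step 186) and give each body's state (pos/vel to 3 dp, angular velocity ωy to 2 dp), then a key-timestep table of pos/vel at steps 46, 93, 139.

State at t = 0.9118 s:
  obj    pos=(+1.482,-0.578) vel=(+2.943,-1.286) ωy=+72.99

Key-timestep trajectory:
   step    t(s)  obj.x    obj.z    obj.vx   obj.vz 
     46  0.2255   +0.222  -0.027  +0.728  -0.318
     93  0.4559   +0.475  -0.138  +1.472  -0.643
    139  0.6814   +0.889  -0.319  +2.200  -0.961


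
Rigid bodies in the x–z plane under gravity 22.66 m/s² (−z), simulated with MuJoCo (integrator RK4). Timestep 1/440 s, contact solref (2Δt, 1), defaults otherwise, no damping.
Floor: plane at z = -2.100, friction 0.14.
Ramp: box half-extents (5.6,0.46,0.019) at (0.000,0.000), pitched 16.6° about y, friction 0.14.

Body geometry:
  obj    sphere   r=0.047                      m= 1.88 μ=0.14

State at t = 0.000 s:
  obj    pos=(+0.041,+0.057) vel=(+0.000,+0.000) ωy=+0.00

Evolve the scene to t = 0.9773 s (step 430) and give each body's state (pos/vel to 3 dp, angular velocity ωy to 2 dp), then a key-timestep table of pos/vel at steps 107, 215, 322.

State at t = 0.9773 s:
  obj    pos=(+2.157,-0.574) vel=(+4.331,-1.291) ωy=+96.14

Key-timestep trajectory:
   step    t(s)  obj.x    obj.z    obj.vx   obj.vz 
    107  0.2432   +0.172  +0.018  +1.078  -0.321
    215  0.4886   +0.570  -0.101  +2.165  -0.646
    322  0.7318   +1.228  -0.297  +3.243  -0.967


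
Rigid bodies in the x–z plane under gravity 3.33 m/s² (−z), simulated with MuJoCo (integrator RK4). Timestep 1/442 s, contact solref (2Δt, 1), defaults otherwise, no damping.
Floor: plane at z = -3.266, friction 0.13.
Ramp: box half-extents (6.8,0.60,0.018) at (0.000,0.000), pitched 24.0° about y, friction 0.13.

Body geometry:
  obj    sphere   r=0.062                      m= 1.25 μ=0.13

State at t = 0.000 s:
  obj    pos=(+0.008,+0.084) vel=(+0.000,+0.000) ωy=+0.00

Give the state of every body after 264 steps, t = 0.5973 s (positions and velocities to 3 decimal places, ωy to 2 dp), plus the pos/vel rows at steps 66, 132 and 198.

State at t = 0.5973 s:
  obj    pos=(+0.166,+0.014) vel=(+0.528,-0.235) ωy=+9.32

Key-timestep trajectory:
   step    t(s)  obj.x    obj.z    obj.vx   obj.vz 
     66  0.1493   +0.018  +0.080  +0.132  -0.059
    132  0.2986   +0.047  +0.066  +0.264  -0.118
    198  0.4480   +0.097  +0.045  +0.396  -0.176


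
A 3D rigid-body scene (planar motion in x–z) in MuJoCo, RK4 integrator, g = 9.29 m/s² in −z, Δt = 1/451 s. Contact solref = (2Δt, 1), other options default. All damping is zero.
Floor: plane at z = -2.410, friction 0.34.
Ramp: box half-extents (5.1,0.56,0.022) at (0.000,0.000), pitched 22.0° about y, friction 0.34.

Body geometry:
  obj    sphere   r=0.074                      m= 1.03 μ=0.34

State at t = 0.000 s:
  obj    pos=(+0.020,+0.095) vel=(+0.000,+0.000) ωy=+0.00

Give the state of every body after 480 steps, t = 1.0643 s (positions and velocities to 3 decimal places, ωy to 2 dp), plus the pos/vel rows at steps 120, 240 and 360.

State at t = 1.0643 s:
  obj    pos=(+1.326,-0.432) vel=(+2.453,-0.991) ωy=+35.75

Key-timestep trajectory:
   step    t(s)  obj.x    obj.z    obj.vx   obj.vz 
    120  0.2661   +0.102  +0.062  +0.613  -0.248
    240  0.5322   +0.347  -0.036  +1.227  -0.496
    360  0.7982   +0.754  -0.201  +1.840  -0.743


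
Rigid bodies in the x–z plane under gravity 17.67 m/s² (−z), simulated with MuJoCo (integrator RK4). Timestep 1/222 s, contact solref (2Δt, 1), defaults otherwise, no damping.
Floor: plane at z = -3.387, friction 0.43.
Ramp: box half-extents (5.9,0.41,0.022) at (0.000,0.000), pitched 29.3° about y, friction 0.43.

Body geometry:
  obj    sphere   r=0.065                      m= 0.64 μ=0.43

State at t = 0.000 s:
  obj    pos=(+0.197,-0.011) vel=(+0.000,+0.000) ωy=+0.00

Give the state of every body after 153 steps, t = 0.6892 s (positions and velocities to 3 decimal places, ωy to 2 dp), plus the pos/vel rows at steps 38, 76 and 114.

State at t = 0.6892 s:
  obj    pos=(+1.476,-0.729) vel=(+3.712,-2.083) ωy=+65.48

Key-timestep trajectory:
   step    t(s)  obj.x    obj.z    obj.vx   obj.vz 
     38  0.1712   +0.276  -0.055  +0.922  -0.518
     76  0.3423   +0.513  -0.188  +1.844  -1.035
    114  0.5135   +0.907  -0.409  +2.766  -1.552


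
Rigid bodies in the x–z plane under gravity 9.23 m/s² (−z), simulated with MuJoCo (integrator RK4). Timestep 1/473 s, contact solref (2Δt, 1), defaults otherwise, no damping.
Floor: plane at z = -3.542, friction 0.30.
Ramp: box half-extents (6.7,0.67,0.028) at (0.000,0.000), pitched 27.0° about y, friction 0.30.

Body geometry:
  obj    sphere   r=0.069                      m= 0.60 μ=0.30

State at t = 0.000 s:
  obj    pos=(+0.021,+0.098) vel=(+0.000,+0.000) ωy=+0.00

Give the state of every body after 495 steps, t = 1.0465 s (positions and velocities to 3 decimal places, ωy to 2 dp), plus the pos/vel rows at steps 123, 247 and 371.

State at t = 1.0465 s:
  obj    pos=(+1.481,-0.646) vel=(+2.791,-1.422) ωy=+45.39

Key-timestep trajectory:
   step    t(s)  obj.x    obj.z    obj.vx   obj.vz 
    123  0.2600   +0.111  +0.052  +0.694  -0.353
    247  0.5222   +0.385  -0.087  +1.393  -0.710
    371  0.7844   +0.841  -0.320  +2.092  -1.066


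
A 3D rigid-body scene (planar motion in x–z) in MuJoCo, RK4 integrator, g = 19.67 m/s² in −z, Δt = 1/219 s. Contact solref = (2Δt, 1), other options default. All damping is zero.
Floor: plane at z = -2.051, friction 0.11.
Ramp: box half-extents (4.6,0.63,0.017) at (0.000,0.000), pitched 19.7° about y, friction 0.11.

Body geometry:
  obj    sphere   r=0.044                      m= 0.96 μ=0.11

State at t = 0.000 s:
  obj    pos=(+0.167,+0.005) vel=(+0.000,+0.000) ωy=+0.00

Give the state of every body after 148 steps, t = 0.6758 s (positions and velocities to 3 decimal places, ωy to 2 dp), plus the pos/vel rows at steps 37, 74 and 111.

State at t = 0.6758 s:
  obj    pos=(+1.186,-0.360) vel=(+3.014,-1.079) ωy=+72.71

Key-timestep trajectory:
   step    t(s)  obj.x    obj.z    obj.vx   obj.vz 
     37  0.1689   +0.231  -0.018  +0.754  -0.270
     74  0.3379   +0.422  -0.086  +1.507  -0.540
    111  0.5068   +0.740  -0.200  +2.260  -0.809


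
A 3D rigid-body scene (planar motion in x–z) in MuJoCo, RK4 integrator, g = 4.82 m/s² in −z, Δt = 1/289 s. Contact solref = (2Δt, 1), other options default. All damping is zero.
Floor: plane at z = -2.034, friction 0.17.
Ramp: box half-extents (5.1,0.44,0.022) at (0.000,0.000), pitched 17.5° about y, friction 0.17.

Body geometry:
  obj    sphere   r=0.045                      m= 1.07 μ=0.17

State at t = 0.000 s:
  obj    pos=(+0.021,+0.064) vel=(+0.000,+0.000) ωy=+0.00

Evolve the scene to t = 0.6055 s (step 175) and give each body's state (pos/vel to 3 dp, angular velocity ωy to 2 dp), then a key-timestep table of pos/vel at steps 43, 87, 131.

State at t = 0.6055 s:
  obj    pos=(+0.202,+0.007) vel=(+0.598,-0.189) ωy=+13.93

Key-timestep trajectory:
   step    t(s)  obj.x    obj.z    obj.vx   obj.vz 
     43  0.1488   +0.032  +0.060  +0.147  -0.046
     87  0.3010   +0.066  +0.050  +0.297  -0.094
    131  0.4533   +0.122  +0.032  +0.448  -0.141


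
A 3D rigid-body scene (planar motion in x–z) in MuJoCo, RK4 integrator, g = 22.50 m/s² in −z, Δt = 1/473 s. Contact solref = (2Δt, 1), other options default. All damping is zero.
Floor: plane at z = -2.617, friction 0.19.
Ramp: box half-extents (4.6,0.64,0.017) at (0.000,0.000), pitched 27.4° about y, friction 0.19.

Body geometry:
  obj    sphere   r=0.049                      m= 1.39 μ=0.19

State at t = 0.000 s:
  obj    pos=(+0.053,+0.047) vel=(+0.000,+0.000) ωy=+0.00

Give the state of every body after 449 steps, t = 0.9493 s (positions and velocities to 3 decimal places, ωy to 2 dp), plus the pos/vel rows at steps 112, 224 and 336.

State at t = 0.9493 s:
  obj    pos=(+3.012,-1.487) vel=(+6.233,-3.231) ωy=+143.26

Key-timestep trajectory:
   step    t(s)  obj.x    obj.z    obj.vx   obj.vz 
    112  0.2368   +0.237  -0.049  +1.555  -0.806
    224  0.4736   +0.789  -0.335  +3.110  -1.612
    336  0.7104   +1.710  -0.812  +4.665  -2.418


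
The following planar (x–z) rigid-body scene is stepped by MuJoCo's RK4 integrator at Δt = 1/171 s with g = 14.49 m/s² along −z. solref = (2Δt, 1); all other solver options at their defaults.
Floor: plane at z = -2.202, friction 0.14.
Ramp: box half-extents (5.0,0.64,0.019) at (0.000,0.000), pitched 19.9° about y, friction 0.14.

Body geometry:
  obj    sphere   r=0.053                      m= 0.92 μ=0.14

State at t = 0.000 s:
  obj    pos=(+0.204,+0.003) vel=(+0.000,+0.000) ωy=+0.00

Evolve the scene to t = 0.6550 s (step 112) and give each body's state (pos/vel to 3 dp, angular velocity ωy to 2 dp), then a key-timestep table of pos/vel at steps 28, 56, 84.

State at t = 0.6550 s:
  obj    pos=(+0.915,-0.255) vel=(+2.170,-0.785) ωy=+43.51

Key-timestep trajectory:
   step    t(s)  obj.x    obj.z    obj.vx   obj.vz 
     28  0.1637   +0.248  -0.013  +0.543  -0.196
     56  0.3275   +0.382  -0.062  +1.085  -0.393
     84  0.4912   +0.604  -0.142  +1.627  -0.589


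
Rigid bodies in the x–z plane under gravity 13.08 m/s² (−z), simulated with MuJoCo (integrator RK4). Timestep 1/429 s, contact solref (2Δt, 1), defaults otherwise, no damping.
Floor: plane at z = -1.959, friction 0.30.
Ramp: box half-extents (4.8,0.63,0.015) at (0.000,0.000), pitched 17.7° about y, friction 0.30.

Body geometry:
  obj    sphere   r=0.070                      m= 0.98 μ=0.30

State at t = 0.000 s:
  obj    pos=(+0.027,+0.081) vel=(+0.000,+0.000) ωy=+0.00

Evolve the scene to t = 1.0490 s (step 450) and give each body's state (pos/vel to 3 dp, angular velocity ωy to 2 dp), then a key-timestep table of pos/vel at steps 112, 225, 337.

State at t = 1.0490 s:
  obj    pos=(+1.516,-0.395) vel=(+2.839,-0.906) ωy=+42.56

Key-timestep trajectory:
   step    t(s)  obj.x    obj.z    obj.vx   obj.vz 
    112  0.2611   +0.119  +0.051  +0.707  -0.225
    225  0.5245   +0.399  -0.038  +1.419  -0.453
    337  0.7855   +0.862  -0.186  +2.126  -0.678


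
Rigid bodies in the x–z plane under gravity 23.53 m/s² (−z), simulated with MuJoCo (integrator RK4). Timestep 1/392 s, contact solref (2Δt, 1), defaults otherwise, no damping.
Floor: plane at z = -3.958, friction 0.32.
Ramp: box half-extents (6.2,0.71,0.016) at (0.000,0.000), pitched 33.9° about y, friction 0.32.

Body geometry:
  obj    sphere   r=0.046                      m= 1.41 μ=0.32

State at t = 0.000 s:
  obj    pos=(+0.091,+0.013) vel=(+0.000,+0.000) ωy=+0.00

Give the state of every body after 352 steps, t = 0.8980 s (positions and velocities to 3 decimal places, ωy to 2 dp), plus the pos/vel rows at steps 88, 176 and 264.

State at t = 0.8980 s:
  obj    pos=(+3.228,-2.095) vel=(+6.987,-4.695) ωy=+182.97

Key-timestep trajectory:
   step    t(s)  obj.x    obj.z    obj.vx   obj.vz 
     88  0.2245   +0.287  -0.118  +1.747  -1.174
    176  0.4490   +0.876  -0.514  +3.494  -2.348
    264  0.6735   +1.856  -1.172  +5.240  -3.521


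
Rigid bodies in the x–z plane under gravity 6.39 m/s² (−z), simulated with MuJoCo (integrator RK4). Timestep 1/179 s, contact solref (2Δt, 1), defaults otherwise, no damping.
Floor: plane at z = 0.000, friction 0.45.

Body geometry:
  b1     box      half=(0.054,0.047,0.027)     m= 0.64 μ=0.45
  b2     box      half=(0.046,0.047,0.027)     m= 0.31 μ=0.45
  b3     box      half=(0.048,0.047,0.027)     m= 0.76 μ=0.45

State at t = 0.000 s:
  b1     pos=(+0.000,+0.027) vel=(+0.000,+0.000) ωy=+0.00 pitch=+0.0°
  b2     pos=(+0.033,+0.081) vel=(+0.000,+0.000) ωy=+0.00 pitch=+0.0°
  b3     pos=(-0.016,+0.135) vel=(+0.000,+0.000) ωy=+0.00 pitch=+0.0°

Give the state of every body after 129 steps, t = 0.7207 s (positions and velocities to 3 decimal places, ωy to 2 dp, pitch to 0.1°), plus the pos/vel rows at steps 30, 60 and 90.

State at t = 0.7207 s:
  b1     pos=(+0.000,+0.027) vel=(+0.000,+0.000) ωy=+0.00 pitch=+0.0°
  b2     pos=(+0.033,+0.081) vel=(+0.000,+0.000) ωy=+0.00 pitch=+0.0°
  b3     pos=(-0.130,+0.027) vel=(+0.000,+0.000) ωy=+0.00 pitch=+180.0°

Key-timestep trajectory:
   step    t(s)  b1.x    b1.z    b1.vx   b1.vz   b2.x    b2.z    b2.vx   b2.vz   b3.x    b3.z    b3.vx   b3.vz 
     30  0.1676   +0.000  +0.027  +0.000  +0.000   +0.033  +0.081  +0.000  +0.000   -0.021  +0.134  -0.074  -0.029
     60  0.3352   +0.000  +0.027  +0.001  -0.001   +0.033  +0.081  +0.001  +0.000   -0.045  +0.107  -0.276  -0.047
     90  0.5028   +0.000  +0.027  +0.000  +0.000   +0.033  +0.081  +0.000  +0.000   -0.103  +0.071  -0.369  -0.584


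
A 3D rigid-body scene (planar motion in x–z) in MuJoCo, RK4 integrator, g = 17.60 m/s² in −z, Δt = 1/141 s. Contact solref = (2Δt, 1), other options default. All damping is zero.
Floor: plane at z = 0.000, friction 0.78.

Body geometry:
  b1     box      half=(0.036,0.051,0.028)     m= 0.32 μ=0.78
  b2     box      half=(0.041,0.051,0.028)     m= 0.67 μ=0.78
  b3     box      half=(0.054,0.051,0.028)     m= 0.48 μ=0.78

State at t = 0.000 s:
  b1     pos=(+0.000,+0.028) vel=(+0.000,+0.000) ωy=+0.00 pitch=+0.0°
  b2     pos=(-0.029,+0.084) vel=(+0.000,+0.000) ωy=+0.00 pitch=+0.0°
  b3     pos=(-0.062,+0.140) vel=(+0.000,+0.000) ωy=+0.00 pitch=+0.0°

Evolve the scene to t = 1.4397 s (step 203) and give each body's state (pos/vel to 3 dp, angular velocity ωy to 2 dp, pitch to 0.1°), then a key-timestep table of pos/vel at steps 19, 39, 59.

State at t = 1.4397 s:
  b1     pos=(+0.000,+0.028) vel=(+0.000,+0.000) ωy=+0.00 pitch=+0.0°
  b2     pos=(-0.069,+0.041) vel=(+0.000,+0.000) ωy=+0.00 pitch=-90.0°
  b3     pos=(-0.243,+0.028) vel=(+0.000,+0.000) ωy=+0.00 pitch=+180.0°

Key-timestep trajectory:
   step    t(s)  b1.x    b1.z    b1.vx   b1.vz   b2.x    b2.z    b2.vx   b2.vz   b3.x    b3.z    b3.vx   b3.vz 
     19  0.1348   +0.000  +0.028  +0.004  +0.000   -0.038  +0.084  -0.174  -0.012   -0.088  +0.126  -0.438  -0.313
     39  0.2766   +0.000  +0.028  +0.000  +0.000   -0.071  +0.038  +0.100  +0.106   -0.169  +0.056  -0.448  +0.230
     59  0.4184   +0.000  +0.028  +0.000  +0.000   -0.069  +0.041  +0.000  +0.000   -0.236  +0.036  -0.596  -0.708


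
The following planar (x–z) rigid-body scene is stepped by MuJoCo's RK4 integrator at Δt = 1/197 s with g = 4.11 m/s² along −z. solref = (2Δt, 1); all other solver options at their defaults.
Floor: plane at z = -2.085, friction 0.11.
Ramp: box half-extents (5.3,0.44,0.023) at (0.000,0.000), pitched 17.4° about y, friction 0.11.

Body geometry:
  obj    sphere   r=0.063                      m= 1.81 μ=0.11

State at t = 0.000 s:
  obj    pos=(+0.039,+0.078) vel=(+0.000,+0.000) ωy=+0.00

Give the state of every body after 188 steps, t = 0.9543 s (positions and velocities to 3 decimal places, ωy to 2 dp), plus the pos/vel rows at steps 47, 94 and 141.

State at t = 0.9543 s:
  obj    pos=(+0.421,-0.042) vel=(+0.800,-0.251) ωy=+13.29

Key-timestep trajectory:
   step    t(s)  obj.x    obj.z    obj.vx   obj.vz 
     47  0.2386   +0.063  +0.070  +0.200  -0.063
     94  0.4772   +0.134  +0.048  +0.400  -0.125
    141  0.7157   +0.254  +0.011  +0.600  -0.188


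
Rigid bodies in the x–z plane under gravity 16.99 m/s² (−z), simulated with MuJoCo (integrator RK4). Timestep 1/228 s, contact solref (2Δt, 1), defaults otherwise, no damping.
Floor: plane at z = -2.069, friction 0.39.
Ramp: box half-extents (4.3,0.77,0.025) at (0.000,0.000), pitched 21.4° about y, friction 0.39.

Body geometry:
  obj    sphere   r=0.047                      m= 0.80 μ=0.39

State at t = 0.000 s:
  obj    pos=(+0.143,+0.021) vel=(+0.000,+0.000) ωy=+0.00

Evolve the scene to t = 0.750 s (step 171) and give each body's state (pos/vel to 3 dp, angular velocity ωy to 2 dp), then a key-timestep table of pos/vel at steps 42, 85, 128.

State at t = 0.750 s:
  obj    pos=(+1.303,-0.433) vel=(+3.092,-1.212) ωy=+70.65

Key-timestep trajectory:
   step    t(s)  obj.x    obj.z    obj.vx   obj.vz 
     42  0.1842   +0.213  -0.006  +0.760  -0.298
     85  0.3728   +0.430  -0.091  +1.537  -0.602
    128  0.5614   +0.793  -0.233  +2.315  -0.907
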